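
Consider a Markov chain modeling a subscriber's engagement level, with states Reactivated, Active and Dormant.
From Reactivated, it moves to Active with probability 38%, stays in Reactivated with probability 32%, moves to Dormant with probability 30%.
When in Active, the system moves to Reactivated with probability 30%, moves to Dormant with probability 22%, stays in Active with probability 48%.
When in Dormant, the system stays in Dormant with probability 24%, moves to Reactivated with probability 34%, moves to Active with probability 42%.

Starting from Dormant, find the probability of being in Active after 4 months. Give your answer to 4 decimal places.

0.4333

Propagate the distribution vector 4 months from Dormant.
After 0 months: (0.0000, 0.0000, 1.0000)
After 1 month: (0.3400, 0.4200, 0.2400)
After 2 months: (0.3164, 0.4316, 0.2520)
After 3 months: (0.3164, 0.4332, 0.2504)
After 4 months: (0.3163, 0.4333, 0.2503)
P(in Active after 4 months) = 0.4333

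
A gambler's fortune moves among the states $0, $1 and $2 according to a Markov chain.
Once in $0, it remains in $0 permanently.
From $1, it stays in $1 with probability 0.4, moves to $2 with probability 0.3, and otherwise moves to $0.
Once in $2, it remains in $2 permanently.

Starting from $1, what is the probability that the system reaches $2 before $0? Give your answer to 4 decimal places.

Let h(s) be the probability of absorption at $2 starting from transient state s. Then h($2) = 1 and h($0) = 0. By first-step analysis:
h($1) = 0.3·0 + 0.4·h($1) + 0.3·1
Solving: h($1) = 0.5000.
Starting from $1, the probability is 0.5000.

0.5000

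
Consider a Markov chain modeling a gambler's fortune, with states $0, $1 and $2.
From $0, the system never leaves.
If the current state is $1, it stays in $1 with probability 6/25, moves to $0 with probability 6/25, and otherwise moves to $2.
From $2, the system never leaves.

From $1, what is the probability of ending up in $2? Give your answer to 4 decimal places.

Let h(s) be the probability of absorption at $2 starting from transient state s. Then h($2) = 1 and h($0) = 0. By first-step analysis:
h($1) = 0.24·0 + 0.24·h($1) + 0.52·1
Solving: h($1) = 0.6842.
Starting from $1, the probability is 0.6842.

0.6842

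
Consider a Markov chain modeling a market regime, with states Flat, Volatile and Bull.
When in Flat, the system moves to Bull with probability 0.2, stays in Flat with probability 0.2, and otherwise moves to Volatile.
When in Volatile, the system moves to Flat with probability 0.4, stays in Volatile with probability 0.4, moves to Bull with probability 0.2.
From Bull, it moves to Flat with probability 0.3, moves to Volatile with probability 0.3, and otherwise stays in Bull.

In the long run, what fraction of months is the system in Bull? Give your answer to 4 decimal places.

0.2500

Let the stationary distribution be π with π = πP and π_1 + π_2 + π_3 = 1.
π_1 = 0.2·π_1 + 0.4·π_2 + 0.3·π_3
π_2 = 0.6·π_1 + 0.4·π_2 + 0.3·π_3
Solving with the normalization constraint gives π = (0.3125, 0.4375, 0.2500).
So the stationary probability of Bull is 0.2500.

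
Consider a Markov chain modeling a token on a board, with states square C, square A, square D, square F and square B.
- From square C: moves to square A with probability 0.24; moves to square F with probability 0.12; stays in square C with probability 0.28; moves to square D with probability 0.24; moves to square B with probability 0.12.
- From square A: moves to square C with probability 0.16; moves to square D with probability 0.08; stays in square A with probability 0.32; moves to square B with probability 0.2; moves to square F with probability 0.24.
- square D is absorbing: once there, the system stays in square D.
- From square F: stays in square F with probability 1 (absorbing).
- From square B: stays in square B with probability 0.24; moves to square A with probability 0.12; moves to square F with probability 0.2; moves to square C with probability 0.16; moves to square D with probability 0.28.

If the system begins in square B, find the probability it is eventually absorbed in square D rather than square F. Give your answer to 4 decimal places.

Let h(s) be the probability of absorption at square D starting from transient state s. Then h(square D) = 1 and h(square F) = 0. By first-step analysis:
h(square C) = 0.28·h(square C) + 0.24·h(square A) + 0.24·1 + 0.12·0 + 0.12·h(square B)
h(square A) = 0.16·h(square C) + 0.32·h(square A) + 0.08·1 + 0.24·0 + 0.2·h(square B)
h(square B) = 0.16·h(square C) + 0.12·h(square A) + 0.28·1 + 0.2·0 + 0.24·h(square B)
Solving: h(square C) = 0.5628, h(square A) = 0.4124, h(square B) = 0.5520.
Starting from square B, the probability is 0.5520.

0.5520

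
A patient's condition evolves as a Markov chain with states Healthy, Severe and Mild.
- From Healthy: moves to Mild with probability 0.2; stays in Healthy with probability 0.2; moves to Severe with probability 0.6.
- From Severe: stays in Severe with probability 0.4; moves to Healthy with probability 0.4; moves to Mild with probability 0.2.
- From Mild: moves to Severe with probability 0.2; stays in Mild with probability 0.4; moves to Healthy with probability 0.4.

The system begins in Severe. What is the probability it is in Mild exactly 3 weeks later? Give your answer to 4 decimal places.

0.2480

Propagate the distribution vector 3 weeks from Severe.
After 0 weeks: (0.0000, 1.0000, 0.0000)
After 1 week: (0.4000, 0.4000, 0.2000)
After 2 weeks: (0.3200, 0.4400, 0.2400)
After 3 weeks: (0.3360, 0.4160, 0.2480)
P(in Mild after 3 weeks) = 0.2480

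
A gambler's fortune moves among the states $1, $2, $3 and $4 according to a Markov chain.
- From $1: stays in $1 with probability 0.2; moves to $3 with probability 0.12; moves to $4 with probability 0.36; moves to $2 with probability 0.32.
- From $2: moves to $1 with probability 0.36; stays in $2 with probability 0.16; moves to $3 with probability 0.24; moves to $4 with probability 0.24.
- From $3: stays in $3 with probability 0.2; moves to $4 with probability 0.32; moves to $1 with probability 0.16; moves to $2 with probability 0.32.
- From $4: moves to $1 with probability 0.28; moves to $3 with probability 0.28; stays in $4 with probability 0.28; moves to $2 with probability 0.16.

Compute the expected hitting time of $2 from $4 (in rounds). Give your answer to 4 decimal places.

4.2842

Let t(s) be the expected number of rounds to first reach $2 from state s, with t($2) = 0. Conditioning on the first round:
t($1) = 1 + 0.2·t($1) + 0.12·t($3) + 0.36·t($4)
t($3) = 1 + 0.16·t($1) + 0.2·t($3) + 0.32·t($4)
t($4) = 1 + 0.28·t($1) + 0.28·t($3) + 0.28·t($4)
Solving: t($1) = 3.7345, t($3) = 3.7106, t($4) = 4.2842.
Expected rounds from $4 to $2: 4.2842.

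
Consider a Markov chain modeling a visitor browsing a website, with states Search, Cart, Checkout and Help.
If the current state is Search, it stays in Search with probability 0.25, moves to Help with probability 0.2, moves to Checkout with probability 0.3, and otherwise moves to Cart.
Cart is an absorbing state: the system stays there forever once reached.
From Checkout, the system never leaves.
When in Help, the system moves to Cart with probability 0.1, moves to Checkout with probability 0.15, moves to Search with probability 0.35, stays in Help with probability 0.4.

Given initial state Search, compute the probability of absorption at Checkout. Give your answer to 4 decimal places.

0.5526

Let h(s) be the probability of absorption at Checkout starting from transient state s. Then h(Checkout) = 1 and h(Cart) = 0. By first-step analysis:
h(Search) = 0.25·h(Search) + 0.25·0 + 0.3·1 + 0.2·h(Help)
h(Help) = 0.35·h(Search) + 0.1·0 + 0.15·1 + 0.4·h(Help)
Solving: h(Search) = 0.5526, h(Help) = 0.5724.
Starting from Search, the probability is 0.5526.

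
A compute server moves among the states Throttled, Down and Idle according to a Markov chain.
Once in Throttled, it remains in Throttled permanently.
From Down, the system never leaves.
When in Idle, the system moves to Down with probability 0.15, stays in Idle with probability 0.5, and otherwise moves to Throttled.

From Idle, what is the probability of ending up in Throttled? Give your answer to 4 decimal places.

Let h(s) be the probability of absorption at Throttled starting from transient state s. Then h(Throttled) = 1 and h(Down) = 0. By first-step analysis:
h(Idle) = 0.35·1 + 0.15·0 + 0.5·h(Idle)
Solving: h(Idle) = 0.7000.
Starting from Idle, the probability is 0.7000.

0.7000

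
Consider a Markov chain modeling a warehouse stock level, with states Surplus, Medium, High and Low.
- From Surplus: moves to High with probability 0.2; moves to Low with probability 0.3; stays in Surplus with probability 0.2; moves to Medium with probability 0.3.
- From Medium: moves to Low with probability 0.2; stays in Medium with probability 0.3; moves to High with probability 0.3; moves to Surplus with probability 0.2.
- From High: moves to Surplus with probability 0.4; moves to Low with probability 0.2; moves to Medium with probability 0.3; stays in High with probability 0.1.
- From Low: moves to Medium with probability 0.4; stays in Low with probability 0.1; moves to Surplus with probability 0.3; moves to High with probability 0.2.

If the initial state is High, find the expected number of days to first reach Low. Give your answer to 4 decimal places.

4.3796

Let t(s) be the expected number of days to first reach Low from state s, with t(Low) = 0. Conditioning on the first day:
t(Surplus) = 1 + 0.2·t(Surplus) + 0.3·t(Medium) + 0.2·t(High)
t(Medium) = 1 + 0.2·t(Surplus) + 0.3·t(Medium) + 0.3·t(High)
t(High) = 1 + 0.4·t(Surplus) + 0.3·t(Medium) + 0.1·t(High)
Solving: t(Surplus) = 4.0146, t(Medium) = 4.4526, t(High) = 4.3796.
Expected days from High to Low: 4.3796.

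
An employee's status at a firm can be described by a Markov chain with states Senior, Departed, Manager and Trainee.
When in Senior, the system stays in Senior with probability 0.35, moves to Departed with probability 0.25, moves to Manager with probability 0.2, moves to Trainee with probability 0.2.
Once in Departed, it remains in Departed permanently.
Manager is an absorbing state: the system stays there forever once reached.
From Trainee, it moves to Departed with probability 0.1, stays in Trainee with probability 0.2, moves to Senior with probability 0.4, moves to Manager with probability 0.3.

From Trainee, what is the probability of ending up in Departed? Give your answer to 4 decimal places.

Let h(s) be the probability of absorption at Departed starting from transient state s. Then h(Departed) = 1 and h(Manager) = 0. By first-step analysis:
h(Senior) = 0.35·h(Senior) + 0.25·1 + 0.2·0 + 0.2·h(Trainee)
h(Trainee) = 0.4·h(Senior) + 0.1·1 + 0.3·0 + 0.2·h(Trainee)
Solving: h(Senior) = 0.5000, h(Trainee) = 0.3750.
Starting from Trainee, the probability is 0.3750.

0.3750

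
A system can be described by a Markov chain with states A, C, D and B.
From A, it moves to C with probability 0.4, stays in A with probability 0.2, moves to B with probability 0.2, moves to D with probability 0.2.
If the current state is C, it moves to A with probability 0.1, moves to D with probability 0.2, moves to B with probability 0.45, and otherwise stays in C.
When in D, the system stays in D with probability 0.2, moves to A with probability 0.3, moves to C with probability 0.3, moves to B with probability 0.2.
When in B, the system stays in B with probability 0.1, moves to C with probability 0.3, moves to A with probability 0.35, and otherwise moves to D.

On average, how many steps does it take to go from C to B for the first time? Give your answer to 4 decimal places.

2.7692

Let t(s) be the expected number of steps to first reach B from state s, with t(B) = 0. Conditioning on the first step:
t(A) = 1 + 0.2·t(A) + 0.4·t(C) + 0.2·t(D)
t(C) = 1 + 0.1·t(A) + 0.25·t(C) + 0.2·t(D)
t(D) = 1 + 0.3·t(A) + 0.3·t(C) + 0.2·t(D)
Solving: t(A) = 3.5385, t(C) = 2.7692, t(D) = 3.6154.
Expected steps from C to B: 2.7692.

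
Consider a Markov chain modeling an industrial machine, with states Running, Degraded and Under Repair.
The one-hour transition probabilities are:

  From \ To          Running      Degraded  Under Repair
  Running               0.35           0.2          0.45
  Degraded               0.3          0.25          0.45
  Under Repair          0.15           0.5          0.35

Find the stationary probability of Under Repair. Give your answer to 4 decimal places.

Let the stationary distribution be π with π = πP and π_1 + π_2 + π_3 = 1.
π_1 = 0.35·π_1 + 0.3·π_2 + 0.15·π_3
π_2 = 0.2·π_1 + 0.25·π_2 + 0.5·π_3
Solving with the normalization constraint gives π = (0.2512, 0.3397, 0.4091).
So the stationary probability of Under Repair is 0.4091.

0.4091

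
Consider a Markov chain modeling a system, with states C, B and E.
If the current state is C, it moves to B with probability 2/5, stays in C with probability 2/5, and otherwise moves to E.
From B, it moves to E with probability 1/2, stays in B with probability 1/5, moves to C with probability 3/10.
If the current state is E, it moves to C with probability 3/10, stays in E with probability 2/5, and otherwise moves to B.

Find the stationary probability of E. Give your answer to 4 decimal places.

0.3636

Let the stationary distribution be π with π = πP and π_1 + π_2 + π_3 = 1.
π_1 = 0.4·π_1 + 0.3·π_2 + 0.3·π_3
π_2 = 0.4·π_1 + 0.2·π_2 + 0.3·π_3
Solving with the normalization constraint gives π = (0.3333, 0.3030, 0.3636).
So the stationary probability of E is 0.3636.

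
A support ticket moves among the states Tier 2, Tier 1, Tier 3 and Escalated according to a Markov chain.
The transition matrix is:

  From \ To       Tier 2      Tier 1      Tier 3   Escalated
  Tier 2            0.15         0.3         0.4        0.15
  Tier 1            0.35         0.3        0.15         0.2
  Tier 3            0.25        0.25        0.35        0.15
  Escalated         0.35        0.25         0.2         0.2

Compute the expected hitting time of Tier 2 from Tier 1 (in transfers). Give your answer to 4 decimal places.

3.0297

Let t(s) be the expected number of transfers to first reach Tier 2 from state s, with t(Tier 2) = 0. Conditioning on the first transfer:
t(Tier 1) = 1 + 0.3·t(Tier 1) + 0.15·t(Tier 3) + 0.2·t(Escalated)
t(Tier 3) = 1 + 0.25·t(Tier 1) + 0.35·t(Tier 3) + 0.15·t(Escalated)
t(Escalated) = 1 + 0.25·t(Tier 1) + 0.2·t(Tier 3) + 0.2·t(Escalated)
Solving: t(Tier 1) = 3.0297, t(Tier 3) = 3.4073, t(Escalated) = 3.0486.
Expected transfers from Tier 1 to Tier 2: 3.0297.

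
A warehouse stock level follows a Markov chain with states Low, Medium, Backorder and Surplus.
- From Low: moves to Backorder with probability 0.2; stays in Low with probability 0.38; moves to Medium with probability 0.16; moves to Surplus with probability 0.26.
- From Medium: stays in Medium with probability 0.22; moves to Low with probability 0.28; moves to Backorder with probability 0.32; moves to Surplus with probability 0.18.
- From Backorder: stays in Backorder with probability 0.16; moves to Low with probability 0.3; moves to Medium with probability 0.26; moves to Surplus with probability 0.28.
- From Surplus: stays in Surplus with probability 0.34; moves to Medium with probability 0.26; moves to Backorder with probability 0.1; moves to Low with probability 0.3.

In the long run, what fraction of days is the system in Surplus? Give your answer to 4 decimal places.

0.2677

Let the stationary distribution be π with π = πP and π_1 + π_2 + π_3 + π_4 = 1.
π_1 = 0.38·π_1 + 0.28·π_2 + 0.3·π_3 + 0.3·π_4
π_2 = 0.16·π_1 + 0.22·π_2 + 0.26·π_3 + 0.26·π_4
π_3 = 0.2·π_1 + 0.32·π_2 + 0.16·π_3 + 0.1·π_4
Solving with the normalization constraint gives π = (0.3213, 0.2191, 0.1918, 0.2677).
So the stationary probability of Surplus is 0.2677.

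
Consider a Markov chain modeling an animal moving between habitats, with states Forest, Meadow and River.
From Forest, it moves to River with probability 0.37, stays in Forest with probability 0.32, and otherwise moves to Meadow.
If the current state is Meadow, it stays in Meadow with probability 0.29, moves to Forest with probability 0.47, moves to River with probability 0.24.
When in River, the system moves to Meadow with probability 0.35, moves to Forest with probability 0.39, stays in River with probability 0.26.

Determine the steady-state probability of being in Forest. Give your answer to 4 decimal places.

Let the stationary distribution be π with π = πP and π_1 + π_2 + π_3 = 1.
π_1 = 0.32·π_1 + 0.47·π_2 + 0.39·π_3
π_2 = 0.31·π_1 + 0.29·π_2 + 0.35·π_3
Solving with the normalization constraint gives π = (0.3881, 0.3155, 0.2964).
So the stationary probability of Forest is 0.3881.

0.3881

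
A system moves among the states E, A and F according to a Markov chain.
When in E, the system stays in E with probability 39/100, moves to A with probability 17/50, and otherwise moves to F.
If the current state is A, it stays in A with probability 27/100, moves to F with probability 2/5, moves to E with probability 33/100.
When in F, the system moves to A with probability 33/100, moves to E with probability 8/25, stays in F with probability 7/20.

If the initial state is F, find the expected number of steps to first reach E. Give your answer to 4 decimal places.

3.0949

Let t(s) be the expected number of steps to first reach E from state s, with t(E) = 0. Conditioning on the first step:
t(A) = 1 + 0.27·t(A) + 0.4·t(F)
t(F) = 1 + 0.33·t(A) + 0.35·t(F)
Solving: t(A) = 3.0657, t(F) = 3.0949.
Expected steps from F to E: 3.0949.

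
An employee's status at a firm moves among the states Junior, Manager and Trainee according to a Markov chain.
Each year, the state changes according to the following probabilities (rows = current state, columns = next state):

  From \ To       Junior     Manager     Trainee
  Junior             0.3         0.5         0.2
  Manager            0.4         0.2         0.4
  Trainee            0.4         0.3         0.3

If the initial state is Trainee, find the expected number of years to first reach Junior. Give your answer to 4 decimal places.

Let t(s) be the expected number of years to first reach Junior from state s, with t(Junior) = 0. Conditioning on the first year:
t(Manager) = 1 + 0.2·t(Manager) + 0.4·t(Trainee)
t(Trainee) = 1 + 0.3·t(Manager) + 0.3·t(Trainee)
Solving: t(Manager) = 2.5000, t(Trainee) = 2.5000.
Expected years from Trainee to Junior: 2.5000.

2.5000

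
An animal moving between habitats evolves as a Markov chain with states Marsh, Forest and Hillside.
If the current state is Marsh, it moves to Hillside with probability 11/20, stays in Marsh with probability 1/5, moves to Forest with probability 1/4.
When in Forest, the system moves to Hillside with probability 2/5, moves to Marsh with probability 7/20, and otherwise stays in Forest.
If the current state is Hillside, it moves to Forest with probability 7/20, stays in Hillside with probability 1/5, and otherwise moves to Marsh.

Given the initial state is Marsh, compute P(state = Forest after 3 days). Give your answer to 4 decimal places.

Propagate the distribution vector 3 days from Marsh.
After 0 days: (1.0000, 0.0000, 0.0000)
After 1 day: (0.2000, 0.2500, 0.5500)
After 2 days: (0.3750, 0.3050, 0.3200)
After 3 days: (0.3258, 0.2820, 0.3923)
P(in Forest after 3 days) = 0.2820

0.2820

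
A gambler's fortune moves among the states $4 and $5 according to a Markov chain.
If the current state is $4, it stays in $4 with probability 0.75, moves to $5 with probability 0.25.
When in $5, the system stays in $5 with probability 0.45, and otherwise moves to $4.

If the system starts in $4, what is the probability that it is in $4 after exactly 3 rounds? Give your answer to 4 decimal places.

0.6900

Propagate the distribution vector 3 rounds from $4.
After 0 rounds: (1.0000, 0.0000)
After 1 round: (0.7500, 0.2500)
After 2 rounds: (0.7000, 0.3000)
After 3 rounds: (0.6900, 0.3100)
P(in $4 after 3 rounds) = 0.6900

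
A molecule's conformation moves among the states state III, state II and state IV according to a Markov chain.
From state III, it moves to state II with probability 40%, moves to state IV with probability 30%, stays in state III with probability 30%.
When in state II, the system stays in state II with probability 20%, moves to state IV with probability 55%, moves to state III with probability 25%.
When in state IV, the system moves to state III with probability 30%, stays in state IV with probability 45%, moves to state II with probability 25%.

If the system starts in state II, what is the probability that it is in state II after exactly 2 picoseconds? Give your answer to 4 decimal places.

0.2775

Sum over the intermediate state after 1 picosecond:
P = P(state II→state III)·P(state III→state II) + P(state II→state II)·P(state II→state II) + P(state II→state IV)·P(state IV→state II)
  = 0.25×0.4 + 0.2×0.2 + 0.55×0.25
  = 0.1000 + 0.0400 + 0.1375 = 0.2775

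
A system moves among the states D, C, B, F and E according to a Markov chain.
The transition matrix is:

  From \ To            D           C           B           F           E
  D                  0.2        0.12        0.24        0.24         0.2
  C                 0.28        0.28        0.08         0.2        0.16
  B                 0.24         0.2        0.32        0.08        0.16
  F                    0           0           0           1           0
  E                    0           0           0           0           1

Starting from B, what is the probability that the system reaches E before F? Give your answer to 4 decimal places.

0.5447

Let h(s) be the probability of absorption at E starting from transient state s. Then h(E) = 1 and h(F) = 0. By first-step analysis:
h(D) = 0.2·h(D) + 0.12·h(C) + 0.24·h(B) + 0.24·0 + 0.2·1
h(C) = 0.28·h(D) + 0.28·h(C) + 0.08·h(B) + 0.2·0 + 0.16·1
h(B) = 0.24·h(D) + 0.2·h(C) + 0.32·h(B) + 0.08·0 + 0.16·1
Solving: h(D) = 0.4840, h(C) = 0.4710, h(B) = 0.5447.
Starting from B, the probability is 0.5447.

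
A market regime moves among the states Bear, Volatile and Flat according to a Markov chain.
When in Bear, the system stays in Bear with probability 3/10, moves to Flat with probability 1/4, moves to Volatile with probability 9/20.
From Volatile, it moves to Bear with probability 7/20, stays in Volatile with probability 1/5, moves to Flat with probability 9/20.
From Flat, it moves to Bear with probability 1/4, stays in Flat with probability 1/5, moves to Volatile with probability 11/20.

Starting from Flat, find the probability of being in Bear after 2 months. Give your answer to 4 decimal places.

Sum over the intermediate state after 1 month:
P = P(Flat→Bear)·P(Bear→Bear) + P(Flat→Volatile)·P(Volatile→Bear) + P(Flat→Flat)·P(Flat→Bear)
  = 0.25×0.3 + 0.55×0.35 + 0.2×0.25
  = 0.0750 + 0.1925 + 0.0500 = 0.3175

0.3175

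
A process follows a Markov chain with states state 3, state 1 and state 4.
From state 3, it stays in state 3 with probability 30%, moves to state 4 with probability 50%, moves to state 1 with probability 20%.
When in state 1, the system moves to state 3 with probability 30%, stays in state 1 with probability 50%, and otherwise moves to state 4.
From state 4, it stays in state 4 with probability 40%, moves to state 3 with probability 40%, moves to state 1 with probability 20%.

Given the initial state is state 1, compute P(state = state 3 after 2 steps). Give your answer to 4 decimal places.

Sum over the intermediate state after 1 step:
P = P(state 1→state 3)·P(state 3→state 3) + P(state 1→state 1)·P(state 1→state 3) + P(state 1→state 4)·P(state 4→state 3)
  = 0.3×0.3 + 0.5×0.3 + 0.2×0.4
  = 0.0900 + 0.1500 + 0.0800 = 0.3200

0.3200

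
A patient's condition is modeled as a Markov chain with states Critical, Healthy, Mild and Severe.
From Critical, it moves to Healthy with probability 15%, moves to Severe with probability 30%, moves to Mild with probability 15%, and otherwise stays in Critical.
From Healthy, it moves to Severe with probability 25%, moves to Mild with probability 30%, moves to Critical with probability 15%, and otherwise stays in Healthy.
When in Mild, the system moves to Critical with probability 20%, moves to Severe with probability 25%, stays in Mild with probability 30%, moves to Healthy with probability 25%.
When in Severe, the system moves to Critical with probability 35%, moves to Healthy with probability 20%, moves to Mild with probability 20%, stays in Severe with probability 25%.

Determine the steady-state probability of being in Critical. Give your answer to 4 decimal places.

0.2859

Let the stationary distribution be π with π = πP and π_1 + π_2 + π_3 + π_4 = 1.
π_1 = 0.4·π_1 + 0.15·π_2 + 0.2·π_3 + 0.35·π_4
π_2 = 0.15·π_1 + 0.3·π_2 + 0.25·π_3 + 0.2·π_4
π_3 = 0.15·π_1 + 0.3·π_2 + 0.3·π_3 + 0.2·π_4
Solving with the normalization constraint gives π = (0.2859, 0.2192, 0.2307, 0.2643).
So the stationary probability of Critical is 0.2859.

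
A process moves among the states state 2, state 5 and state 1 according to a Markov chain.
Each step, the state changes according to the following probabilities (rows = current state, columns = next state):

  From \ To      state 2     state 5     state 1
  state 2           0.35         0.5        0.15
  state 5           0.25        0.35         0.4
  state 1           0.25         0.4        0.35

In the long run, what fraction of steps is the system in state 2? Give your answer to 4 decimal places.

Let the stationary distribution be π with π = πP and π_1 + π_2 + π_3 = 1.
π_1 = 0.35·π_1 + 0.25·π_2 + 0.25·π_3
π_2 = 0.5·π_1 + 0.35·π_2 + 0.4·π_3
Solving with the normalization constraint gives π = (0.2778, 0.4074, 0.3148).
So the stationary probability of state 2 is 0.2778.

0.2778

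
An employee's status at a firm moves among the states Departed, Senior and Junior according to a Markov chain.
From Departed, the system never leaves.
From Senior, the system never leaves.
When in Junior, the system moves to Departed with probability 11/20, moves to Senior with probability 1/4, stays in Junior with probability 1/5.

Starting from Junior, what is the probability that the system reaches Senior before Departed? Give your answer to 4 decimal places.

Let h(s) be the probability of absorption at Senior starting from transient state s. Then h(Senior) = 1 and h(Departed) = 0. By first-step analysis:
h(Junior) = 0.55·0 + 0.25·1 + 0.2·h(Junior)
Solving: h(Junior) = 0.3125.
Starting from Junior, the probability is 0.3125.

0.3125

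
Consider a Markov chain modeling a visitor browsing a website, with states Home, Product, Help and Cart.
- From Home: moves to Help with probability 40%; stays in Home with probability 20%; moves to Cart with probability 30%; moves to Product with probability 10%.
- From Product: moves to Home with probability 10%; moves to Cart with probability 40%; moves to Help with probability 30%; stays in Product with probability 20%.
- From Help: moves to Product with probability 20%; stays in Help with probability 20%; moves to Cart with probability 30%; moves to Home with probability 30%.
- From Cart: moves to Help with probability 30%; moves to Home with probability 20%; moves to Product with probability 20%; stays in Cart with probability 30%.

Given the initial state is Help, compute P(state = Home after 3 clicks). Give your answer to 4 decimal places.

Propagate the distribution vector 3 clicks from Help.
After 0 clicks: (0.0000, 0.0000, 1.0000, 0.0000)
After 1 click: (0.3000, 0.2000, 0.2000, 0.3000)
After 2 clicks: (0.2000, 0.1700, 0.3100, 0.3200)
After 3 clicks: (0.2140, 0.1800, 0.2890, 0.3170)
P(in Home after 3 clicks) = 0.2140

0.2140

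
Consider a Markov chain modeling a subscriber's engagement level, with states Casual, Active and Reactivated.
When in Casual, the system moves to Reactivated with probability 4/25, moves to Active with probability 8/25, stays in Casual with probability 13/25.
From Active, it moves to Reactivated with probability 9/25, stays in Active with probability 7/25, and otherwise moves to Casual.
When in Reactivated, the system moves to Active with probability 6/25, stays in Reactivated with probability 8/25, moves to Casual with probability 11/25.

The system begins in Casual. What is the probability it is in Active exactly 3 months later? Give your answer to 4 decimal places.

0.2883

Propagate the distribution vector 3 months from Casual.
After 0 months: (1.0000, 0.0000, 0.0000)
After 1 month: (0.5200, 0.3200, 0.1600)
After 2 months: (0.4560, 0.2944, 0.2496)
After 3 months: (0.4529, 0.2883, 0.2588)
P(in Active after 3 months) = 0.2883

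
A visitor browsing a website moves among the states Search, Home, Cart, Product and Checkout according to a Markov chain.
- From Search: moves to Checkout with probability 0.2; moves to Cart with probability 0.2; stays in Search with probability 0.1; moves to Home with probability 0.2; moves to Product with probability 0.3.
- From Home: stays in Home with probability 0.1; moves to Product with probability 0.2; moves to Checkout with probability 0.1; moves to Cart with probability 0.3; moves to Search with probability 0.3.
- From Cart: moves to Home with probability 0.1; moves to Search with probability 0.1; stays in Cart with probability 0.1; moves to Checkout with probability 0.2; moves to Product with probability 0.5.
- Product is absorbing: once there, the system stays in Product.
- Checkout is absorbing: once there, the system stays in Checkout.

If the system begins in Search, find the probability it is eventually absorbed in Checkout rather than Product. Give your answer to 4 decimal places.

Let h(s) be the probability of absorption at Checkout starting from transient state s. Then h(Checkout) = 1 and h(Product) = 0. By first-step analysis:
h(Search) = 0.1·h(Search) + 0.2·h(Home) + 0.2·h(Cart) + 0.3·0 + 0.2·1
h(Home) = 0.3·h(Search) + 0.1·h(Home) + 0.3·h(Cart) + 0.2·0 + 0.1·1
h(Cart) = 0.1·h(Search) + 0.1·h(Home) + 0.1·h(Cart) + 0.5·0 + 0.2·1
Solving: h(Search) = 0.3625, h(Home) = 0.3317, h(Cart) = 0.2994.
Starting from Search, the probability is 0.3625.

0.3625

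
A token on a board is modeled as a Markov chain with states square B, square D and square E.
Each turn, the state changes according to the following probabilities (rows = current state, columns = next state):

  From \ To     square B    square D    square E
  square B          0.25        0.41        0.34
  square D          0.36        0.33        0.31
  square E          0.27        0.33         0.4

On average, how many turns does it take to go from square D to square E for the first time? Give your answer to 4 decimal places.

3.1276

Let t(s) be the expected number of turns to first reach square E from state s, with t(square E) = 0. Conditioning on the first turn:
t(square B) = 1 + 0.25·t(square B) + 0.41·t(square D)
t(square D) = 1 + 0.36·t(square B) + 0.33·t(square D)
Solving: t(square B) = 3.0431, t(square D) = 3.1276.
Expected turns from square D to square E: 3.1276.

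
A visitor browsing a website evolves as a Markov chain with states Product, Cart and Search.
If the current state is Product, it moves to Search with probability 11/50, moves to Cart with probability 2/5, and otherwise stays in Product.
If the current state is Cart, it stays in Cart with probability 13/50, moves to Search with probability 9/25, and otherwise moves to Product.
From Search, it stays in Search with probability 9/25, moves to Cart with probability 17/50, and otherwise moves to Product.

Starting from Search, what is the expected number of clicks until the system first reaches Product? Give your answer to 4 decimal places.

3.0752

Let t(s) be the expected number of clicks to first reach Product from state s, with t(Product) = 0. Conditioning on the first click:
t(Cart) = 1 + 0.26·t(Cart) + 0.36·t(Search)
t(Search) = 1 + 0.34·t(Cart) + 0.36·t(Search)
Solving: t(Cart) = 2.8474, t(Search) = 3.0752.
Expected clicks from Search to Product: 3.0752.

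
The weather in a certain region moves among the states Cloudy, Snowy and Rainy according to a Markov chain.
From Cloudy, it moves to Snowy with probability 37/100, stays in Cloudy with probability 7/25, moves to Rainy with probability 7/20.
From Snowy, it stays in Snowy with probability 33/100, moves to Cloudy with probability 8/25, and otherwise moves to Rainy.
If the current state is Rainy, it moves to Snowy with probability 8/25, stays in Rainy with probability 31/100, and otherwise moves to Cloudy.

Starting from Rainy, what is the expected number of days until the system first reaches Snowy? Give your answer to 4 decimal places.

2.9676

Let t(s) be the expected number of days to first reach Snowy from state s, with t(Snowy) = 0. Conditioning on the first day:
t(Cloudy) = 1 + 0.28·t(Cloudy) + 0.35·t(Rainy)
t(Rainy) = 1 + 0.37·t(Cloudy) + 0.31·t(Rainy)
Solving: t(Cloudy) = 2.8315, t(Rainy) = 2.9676.
Expected days from Rainy to Snowy: 2.9676.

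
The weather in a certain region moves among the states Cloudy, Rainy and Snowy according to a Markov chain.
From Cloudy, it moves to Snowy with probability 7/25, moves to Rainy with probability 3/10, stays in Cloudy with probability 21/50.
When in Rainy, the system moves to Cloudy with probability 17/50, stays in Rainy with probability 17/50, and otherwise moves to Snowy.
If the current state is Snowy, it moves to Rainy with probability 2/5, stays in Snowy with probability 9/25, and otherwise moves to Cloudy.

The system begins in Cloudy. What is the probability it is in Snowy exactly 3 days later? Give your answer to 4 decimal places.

Propagate the distribution vector 3 days from Cloudy.
After 0 days: (1.0000, 0.0000, 0.0000)
After 1 day: (0.4200, 0.3000, 0.2800)
After 2 days: (0.3456, 0.3400, 0.3144)
After 3 days: (0.3362, 0.3450, 0.3188)
P(in Snowy after 3 days) = 0.3188

0.3188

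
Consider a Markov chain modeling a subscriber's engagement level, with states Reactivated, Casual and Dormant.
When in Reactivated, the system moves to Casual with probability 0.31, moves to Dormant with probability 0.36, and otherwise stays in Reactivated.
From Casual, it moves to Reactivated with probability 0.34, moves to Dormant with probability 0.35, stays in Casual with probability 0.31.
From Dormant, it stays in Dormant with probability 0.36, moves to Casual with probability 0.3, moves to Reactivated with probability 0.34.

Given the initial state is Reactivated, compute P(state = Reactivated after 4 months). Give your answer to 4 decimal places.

Propagate the distribution vector 4 months from Reactivated.
After 0 months: (1.0000, 0.0000, 0.0000)
After 1 month: (0.3300, 0.3100, 0.3600)
After 2 months: (0.3367, 0.3064, 0.3569)
After 3 months: (0.3366, 0.3064, 0.3569)
After 4 months: (0.3366, 0.3064, 0.3569)
P(in Reactivated after 4 months) = 0.3366

0.3366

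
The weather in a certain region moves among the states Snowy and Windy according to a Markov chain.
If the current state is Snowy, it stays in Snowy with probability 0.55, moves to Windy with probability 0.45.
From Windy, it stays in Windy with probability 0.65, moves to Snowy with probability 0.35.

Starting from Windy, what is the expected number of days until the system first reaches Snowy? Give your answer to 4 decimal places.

Let t(s) be the expected number of days to first reach Snowy from state s, with t(Snowy) = 0. Conditioning on the first day:
t(Windy) = 1 + 0.65·t(Windy)
Solving: t(Windy) = 2.8571.
Expected days from Windy to Snowy: 2.8571.

2.8571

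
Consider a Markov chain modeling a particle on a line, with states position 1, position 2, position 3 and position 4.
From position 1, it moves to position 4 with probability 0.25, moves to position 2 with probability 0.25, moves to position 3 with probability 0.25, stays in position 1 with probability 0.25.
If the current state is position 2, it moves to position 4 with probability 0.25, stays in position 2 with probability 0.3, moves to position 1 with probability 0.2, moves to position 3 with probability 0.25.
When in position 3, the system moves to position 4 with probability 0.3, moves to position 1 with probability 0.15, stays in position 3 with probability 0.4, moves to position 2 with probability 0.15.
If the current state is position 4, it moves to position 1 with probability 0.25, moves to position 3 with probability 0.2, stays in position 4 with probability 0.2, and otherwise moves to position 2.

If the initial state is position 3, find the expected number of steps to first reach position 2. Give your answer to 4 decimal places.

Let t(s) be the expected number of steps to first reach position 2 from state s, with t(position 2) = 0. Conditioning on the first step:
t(position 1) = 1 + 0.25·t(position 1) + 0.25·t(position 3) + 0.25·t(position 4)
t(position 3) = 1 + 0.15·t(position 1) + 0.4·t(position 3) + 0.3·t(position 4)
t(position 4) = 1 + 0.25·t(position 1) + 0.2·t(position 3) + 0.2·t(position 4)
Solving: t(position 1) = 4.0452, t(position 3) = 4.4972, t(position 4) = 3.6384.
Expected steps from position 3 to position 2: 4.4972.

4.4972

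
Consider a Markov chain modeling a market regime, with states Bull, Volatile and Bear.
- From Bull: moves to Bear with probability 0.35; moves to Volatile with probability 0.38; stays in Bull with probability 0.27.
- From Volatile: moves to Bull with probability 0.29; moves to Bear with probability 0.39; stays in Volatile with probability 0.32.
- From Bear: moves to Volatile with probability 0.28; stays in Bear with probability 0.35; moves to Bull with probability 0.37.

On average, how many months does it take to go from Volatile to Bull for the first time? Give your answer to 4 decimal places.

Let t(s) be the expected number of months to first reach Bull from state s, with t(Bull) = 0. Conditioning on the first month:
t(Volatile) = 1 + 0.32·t(Volatile) + 0.39·t(Bear)
t(Bear) = 1 + 0.28·t(Volatile) + 0.35·t(Bear)
Solving: t(Volatile) = 3.1250, t(Bear) = 2.8846.
Expected months from Volatile to Bull: 3.1250.

3.1250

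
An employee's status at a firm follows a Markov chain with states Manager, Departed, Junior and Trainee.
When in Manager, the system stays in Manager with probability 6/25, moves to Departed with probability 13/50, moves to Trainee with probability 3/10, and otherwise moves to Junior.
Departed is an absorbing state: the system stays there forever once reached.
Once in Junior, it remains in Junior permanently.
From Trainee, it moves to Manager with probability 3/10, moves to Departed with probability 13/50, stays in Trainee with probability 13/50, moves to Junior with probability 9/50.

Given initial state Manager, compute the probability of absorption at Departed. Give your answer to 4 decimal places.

Let h(s) be the probability of absorption at Departed starting from transient state s. Then h(Departed) = 1 and h(Junior) = 0. By first-step analysis:
h(Manager) = 0.24·h(Manager) + 0.26·1 + 0.2·0 + 0.3·h(Trainee)
h(Trainee) = 0.3·h(Manager) + 0.26·1 + 0.18·0 + 0.26·h(Trainee)
Solving: h(Manager) = 0.5724, h(Trainee) = 0.5834.
Starting from Manager, the probability is 0.5724.

0.5724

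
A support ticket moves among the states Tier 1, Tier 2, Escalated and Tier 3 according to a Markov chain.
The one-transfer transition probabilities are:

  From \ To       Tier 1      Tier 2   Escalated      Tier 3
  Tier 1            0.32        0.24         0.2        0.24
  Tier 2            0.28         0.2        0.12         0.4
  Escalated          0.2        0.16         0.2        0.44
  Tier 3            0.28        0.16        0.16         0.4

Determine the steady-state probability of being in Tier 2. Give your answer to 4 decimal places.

0.1898

Let the stationary distribution be π with π = πP and π_1 + π_2 + π_3 + π_4 = 1.
π_1 = 0.32·π_1 + 0.28·π_2 + 0.2·π_3 + 0.28·π_4
π_2 = 0.24·π_1 + 0.2·π_2 + 0.16·π_3 + 0.16·π_4
π_3 = 0.2·π_1 + 0.12·π_2 + 0.2·π_3 + 0.16·π_4
Solving with the normalization constraint gives π = (0.2775, 0.1898, 0.1703, 0.3624).
So the stationary probability of Tier 2 is 0.1898.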